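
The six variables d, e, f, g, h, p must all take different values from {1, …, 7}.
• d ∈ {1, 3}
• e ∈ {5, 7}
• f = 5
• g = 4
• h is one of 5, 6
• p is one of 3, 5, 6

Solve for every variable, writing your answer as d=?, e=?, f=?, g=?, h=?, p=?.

f has just one choice, so f = 5. Eliminate 5 elsewhere: e, h, p.
g's domain is down to {4}, so g = 4.
h must be 6 (only option left). Strike 6 from p.
p's domain is down to {3}, so p = 3. Eliminate 3 elsewhere: d.
d must be 1 (only option left).
e has just one choice, so e = 7.

d=1, e=7, f=5, g=4, h=6, p=3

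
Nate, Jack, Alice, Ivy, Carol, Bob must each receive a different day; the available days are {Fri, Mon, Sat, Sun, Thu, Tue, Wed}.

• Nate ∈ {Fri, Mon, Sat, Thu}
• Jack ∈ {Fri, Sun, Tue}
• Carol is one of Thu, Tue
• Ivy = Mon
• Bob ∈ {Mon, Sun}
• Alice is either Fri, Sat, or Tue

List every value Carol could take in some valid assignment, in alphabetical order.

Ivy must be Mon (only option left). Remove Mon from Nate, Bob.
Bob has just one choice, so Bob = Sun. Eliminate Sun elsewhere: Jack.
No further eliminations apply; Carol can still be any of Thu, Tue.

Thu, Tue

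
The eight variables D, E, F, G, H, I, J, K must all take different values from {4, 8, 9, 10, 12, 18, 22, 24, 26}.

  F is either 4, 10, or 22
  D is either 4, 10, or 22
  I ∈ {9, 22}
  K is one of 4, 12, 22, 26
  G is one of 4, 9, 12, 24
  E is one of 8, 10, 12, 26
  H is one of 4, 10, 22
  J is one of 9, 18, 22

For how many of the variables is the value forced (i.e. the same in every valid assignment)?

2

D, F, H between them cover only {4, 10, 22} — a naked triple. Remove those values from E, G, I, J, K.
I has just one choice, so I = 9. So G, J can't be 9.
That leaves J = 18.
Determined: I=9, J=18. The other variables each still have more than one consistent value. That makes 2.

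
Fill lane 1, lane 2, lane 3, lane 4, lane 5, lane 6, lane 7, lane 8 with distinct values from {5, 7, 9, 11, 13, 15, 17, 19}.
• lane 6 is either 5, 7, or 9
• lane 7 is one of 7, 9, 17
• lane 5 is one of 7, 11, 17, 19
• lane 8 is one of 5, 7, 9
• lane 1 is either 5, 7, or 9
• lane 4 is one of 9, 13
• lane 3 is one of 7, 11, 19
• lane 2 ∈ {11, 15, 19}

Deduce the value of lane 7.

17

Among the 8 variables, 13 fits only lane 4 (and all 8 values in {5, 7, 9, 11, 13, 15, 17, 19} must be used), so lane 4 = 13.
The 7 still-open variables draw from only 7 values {5, 7, 9, 11, 15, 17, 19}, so each is used; only lane 2 can be 15, hence lane 2 = 15.
lane 1, lane 6, lane 8 share exactly the 3 values {5, 7, 9}; by pigeonhole those values go to them, so strike 5, 7, 9 from lane 3, lane 5, lane 7.
So lane 7 = 17.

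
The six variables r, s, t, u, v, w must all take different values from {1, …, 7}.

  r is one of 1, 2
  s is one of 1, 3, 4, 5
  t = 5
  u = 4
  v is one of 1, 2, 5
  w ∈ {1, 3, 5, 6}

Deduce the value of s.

3

t must be 5 (only option left). Remove 5 from s, v, w.
u has just one choice, so u = 4. Remove 4 from s.
The 4 still-open variables draw from only 4 values {1, 2, 3, 6}, so each is used; only w can be 6, hence w = 6.
Among the 3 still-open variables, 3 fits only s (and all 3 values in {1, 2, 3} must be used), so s = 3.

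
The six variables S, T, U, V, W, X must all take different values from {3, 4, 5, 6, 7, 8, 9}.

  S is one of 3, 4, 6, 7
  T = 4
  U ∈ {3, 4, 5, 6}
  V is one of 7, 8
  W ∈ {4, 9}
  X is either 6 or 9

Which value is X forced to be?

T must be 4 (only option left). Remove 4 from S, U, W.
W has just one choice, so W = 9. Strike 9 from X.
So X = 6.

6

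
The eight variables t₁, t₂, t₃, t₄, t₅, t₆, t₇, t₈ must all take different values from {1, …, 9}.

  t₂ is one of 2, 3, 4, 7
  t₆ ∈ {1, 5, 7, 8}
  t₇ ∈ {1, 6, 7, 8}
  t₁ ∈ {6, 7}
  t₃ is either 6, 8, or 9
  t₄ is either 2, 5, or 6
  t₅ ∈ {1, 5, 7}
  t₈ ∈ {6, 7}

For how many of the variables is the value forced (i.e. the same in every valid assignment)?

t₁ and t₈ share exactly the 2 values {6, 7}; by pigeonhole those values go to them, so strike 6, 7 from t₂, t₃, t₄, t₅, t₆, t₇.
t₅, t₆, t₇ share exactly the 3 values {1, 5, 8}; by pigeonhole those values go to them, so strike 1, 5, 8 from t₃, t₄.
t₃ has just one choice, so t₃ = 9.
t₄ must be 2 (only option left). So t₂ can't be 2.
Determined: t₃=9, t₄=2. The other variables each still have more than one consistent value. That makes 2.

2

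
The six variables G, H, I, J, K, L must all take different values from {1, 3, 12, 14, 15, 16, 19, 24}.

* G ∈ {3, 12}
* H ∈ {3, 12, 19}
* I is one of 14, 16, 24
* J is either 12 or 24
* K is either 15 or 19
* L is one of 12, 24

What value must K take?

The 2 variables J and L are confined to {12, 24}, which locks those values in; drop them from G, H, I.
G must be 3 (only option left). Remove 3 from H.
H's domain is down to {19}, so H = 19. Strike 19 from K.
So K = 15.

15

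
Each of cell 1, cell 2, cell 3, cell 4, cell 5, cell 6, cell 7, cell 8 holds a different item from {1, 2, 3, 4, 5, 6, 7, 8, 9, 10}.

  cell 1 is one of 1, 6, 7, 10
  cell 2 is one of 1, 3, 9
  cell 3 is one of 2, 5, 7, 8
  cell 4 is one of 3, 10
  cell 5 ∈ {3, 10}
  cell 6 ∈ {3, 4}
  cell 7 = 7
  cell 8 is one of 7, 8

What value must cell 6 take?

4

cell 7 has just one choice, so cell 7 = 7. So cell 1, cell 3, cell 8 can't be 7.
cell 8 has just one choice, so cell 8 = 8. Remove 8 from cell 3.
cell 4 and cell 5 share exactly the 2 values {3, 10}; by pigeonhole those values go to them, so strike 3, 10 from cell 1, cell 2, cell 6.
So cell 6 = 4.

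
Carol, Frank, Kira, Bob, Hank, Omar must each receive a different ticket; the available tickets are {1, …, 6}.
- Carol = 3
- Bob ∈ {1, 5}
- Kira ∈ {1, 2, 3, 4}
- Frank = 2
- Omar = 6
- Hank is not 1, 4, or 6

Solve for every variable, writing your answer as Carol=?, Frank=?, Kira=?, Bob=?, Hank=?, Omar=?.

Carol has just one choice, so Carol = 3. Strike 3 from Kira, Hank.
Frank's domain is down to {2}, so Frank = 2. Strike 2 from Kira, Hank.
Hank's domain is down to {5}, so Hank = 5. Strike 5 from Bob.
Omar's domain is down to {6}, so Omar = 6.
Bob has just one choice, so Bob = 1. So Kira can't be 1.
Kira has just one choice, so Kira = 4.

Carol=3, Frank=2, Kira=4, Bob=1, Hank=5, Omar=6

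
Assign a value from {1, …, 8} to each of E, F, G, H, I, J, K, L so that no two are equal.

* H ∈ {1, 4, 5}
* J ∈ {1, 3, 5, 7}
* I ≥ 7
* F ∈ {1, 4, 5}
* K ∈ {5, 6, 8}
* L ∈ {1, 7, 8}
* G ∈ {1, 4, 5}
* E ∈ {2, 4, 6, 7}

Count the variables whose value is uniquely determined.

Among the 8 variables, 2 fits only E (and all 8 values in {1, 2, 3, 4, 5, 6, 7, 8} must be used), so E = 2.
The 7 still-open variables draw from only 7 values {1, 3, 4, 5, 6, 7, 8}, so each is used; only J can be 3, hence J = 3.
The 6 still-open variables together cover exactly {1, 4, 5, 6, 7, 8} — 6 values for 6 variables — and 6 appears only in K's list, so K = 6.
F, G, H share exactly the 3 values {1, 4, 5}; by pigeonhole those values go to them, so strike 1, 4, 5 from L.
Determined: E=2, J=3, K=6. The other variables each still have more than one consistent value. That makes 3.

3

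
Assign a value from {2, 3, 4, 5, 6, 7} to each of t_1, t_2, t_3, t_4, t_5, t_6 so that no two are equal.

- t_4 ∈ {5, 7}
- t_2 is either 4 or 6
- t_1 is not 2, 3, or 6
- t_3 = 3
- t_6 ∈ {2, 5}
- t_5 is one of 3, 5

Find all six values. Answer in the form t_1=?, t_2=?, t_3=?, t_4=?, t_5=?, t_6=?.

t_3 has just one choice, so t_3 = 3. Remove 3 from t_5.
t_5's domain is down to {5}, so t_5 = 5. So t_1, t_4, t_6 can't be 5.
t_6's domain is down to {2}, so t_6 = 2.
That leaves t_4 = 7. Remove 7 from t_1.
t_1 has just one choice, so t_1 = 4. Remove 4 from t_2.
t_2 must be 6 (only option left).

t_1=4, t_2=6, t_3=3, t_4=7, t_5=5, t_6=2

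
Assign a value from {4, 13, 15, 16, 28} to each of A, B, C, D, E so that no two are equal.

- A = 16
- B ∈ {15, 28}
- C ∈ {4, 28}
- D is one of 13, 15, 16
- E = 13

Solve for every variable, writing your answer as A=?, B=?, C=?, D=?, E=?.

A must be 16 (only option left). Remove 16 from D.
E must be 13 (only option left). Remove 13 from D.
D must be 15 (only option left). So B can't be 15.
B has just one choice, so B = 28. Remove 28 from C.
C's domain is down to {4}, so C = 4.

A=16, B=28, C=4, D=15, E=13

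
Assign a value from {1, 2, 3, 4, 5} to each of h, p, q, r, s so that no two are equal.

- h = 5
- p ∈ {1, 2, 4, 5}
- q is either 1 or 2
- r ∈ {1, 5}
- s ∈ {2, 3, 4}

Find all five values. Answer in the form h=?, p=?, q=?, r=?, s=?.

h=5, p=4, q=2, r=1, s=3

h has just one choice, so h = 5. Eliminate 5 elsewhere: p, r.
r must be 1 (only option left). Eliminate 1 elsewhere: p, q.
q must be 2 (only option left). So p, s can't be 2.
That leaves p = 4. Strike 4 from s.
s must be 3 (only option left).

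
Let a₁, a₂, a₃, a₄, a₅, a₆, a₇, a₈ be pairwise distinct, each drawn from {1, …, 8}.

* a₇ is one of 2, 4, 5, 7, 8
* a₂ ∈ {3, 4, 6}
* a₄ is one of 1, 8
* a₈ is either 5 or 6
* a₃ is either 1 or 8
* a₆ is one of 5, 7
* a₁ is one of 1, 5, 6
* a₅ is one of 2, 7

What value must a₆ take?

The 8 variables draw from only 8 values {1, 2, 3, 4, 5, 6, 7, 8}, so each is used; only a₂ can be 3, hence a₂ = 3.
The 7 still-open variables draw from only 7 values {1, 2, 4, 5, 6, 7, 8}, so each is used; only a₇ can be 4, hence a₇ = 4.
Among the 6 still-open variables, 2 fits only a₅ (and all 6 values in {1, 2, 5, 6, 7, 8} must be used), so a₅ = 2.
The 5 still-open variables draw from only 5 values {1, 5, 6, 7, 8}, so each is used; only a₆ can be 7, hence a₆ = 7.

7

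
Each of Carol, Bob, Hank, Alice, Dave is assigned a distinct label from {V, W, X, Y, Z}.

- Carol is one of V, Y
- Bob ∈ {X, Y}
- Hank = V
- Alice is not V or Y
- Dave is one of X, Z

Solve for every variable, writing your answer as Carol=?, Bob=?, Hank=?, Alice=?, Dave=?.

Hank has just one choice, so Hank = V. Remove V from Carol.
Carol must be Y (only option left). Strike Y from Bob.
That leaves Bob = X. Remove X from Alice, Dave.
Dave has just one choice, so Dave = Z. So Alice can't be Z.
Alice must be W (only option left).

Carol=Y, Bob=X, Hank=V, Alice=W, Dave=Z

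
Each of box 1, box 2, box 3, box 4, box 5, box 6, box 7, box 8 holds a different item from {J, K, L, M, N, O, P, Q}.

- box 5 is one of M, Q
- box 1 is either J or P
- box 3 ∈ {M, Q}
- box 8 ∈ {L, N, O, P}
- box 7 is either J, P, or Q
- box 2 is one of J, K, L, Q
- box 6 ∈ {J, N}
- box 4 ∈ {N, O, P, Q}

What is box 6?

The 8 variables together cover exactly {J, K, L, M, N, O, P, Q} — 8 values for 8 variables — and K appears only in box 2's list, so box 2 = K.
The 7 still-open variables together cover exactly {J, L, M, N, O, P, Q} — 7 values for 7 variables — and L appears only in box 8's list, so box 8 = L.
The 6 still-open variables draw from only 6 values {J, M, N, O, P, Q}, so each is used; only box 4 can be O, hence box 4 = O.
The 5 still-open variables together cover exactly {J, M, N, P, Q} — 5 values for 5 variables — and N appears only in box 6's list, so box 6 = N.

N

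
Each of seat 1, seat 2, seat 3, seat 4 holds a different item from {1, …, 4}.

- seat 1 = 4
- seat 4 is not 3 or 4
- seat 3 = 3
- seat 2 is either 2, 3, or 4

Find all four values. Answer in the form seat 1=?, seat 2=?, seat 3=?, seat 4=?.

seat 1 must be 4 (only option left). Eliminate 4 elsewhere: seat 2.
That leaves seat 3 = 3. Strike 3 from seat 2.
seat 2 has just one choice, so seat 2 = 2. So seat 4 can't be 2.
That leaves seat 4 = 1.

seat 1=4, seat 2=2, seat 3=3, seat 4=1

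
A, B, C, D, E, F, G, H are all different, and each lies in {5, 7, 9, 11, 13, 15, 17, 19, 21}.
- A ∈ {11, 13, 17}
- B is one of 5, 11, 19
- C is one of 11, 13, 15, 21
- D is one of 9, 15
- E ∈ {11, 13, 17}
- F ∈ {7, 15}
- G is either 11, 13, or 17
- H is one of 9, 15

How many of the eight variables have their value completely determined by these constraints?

D and H share exactly the 2 values {9, 15}; by pigeonhole those values go to them, so strike 9, 15 from C, F.
F must be 7 (only option left).
A, E, G share exactly the 3 values {11, 13, 17}; by pigeonhole those values go to them, so strike 11, 13, 17 from B, C.
That leaves C = 21.
Determined: C=21, F=7. The other variables each still have more than one consistent value. That makes 2.

2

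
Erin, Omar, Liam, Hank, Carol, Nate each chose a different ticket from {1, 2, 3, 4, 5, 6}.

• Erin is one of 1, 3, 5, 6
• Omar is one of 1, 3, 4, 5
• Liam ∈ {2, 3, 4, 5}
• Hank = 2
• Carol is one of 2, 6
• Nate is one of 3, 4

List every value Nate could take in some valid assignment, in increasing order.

3, 4

Hank's domain is down to {2}, so Hank = 2. So Liam, Carol can't be 2.
Carol must be 6 (only option left). Eliminate 6 elsewhere: Erin.
No further eliminations apply; Nate can still be any of 3, 4.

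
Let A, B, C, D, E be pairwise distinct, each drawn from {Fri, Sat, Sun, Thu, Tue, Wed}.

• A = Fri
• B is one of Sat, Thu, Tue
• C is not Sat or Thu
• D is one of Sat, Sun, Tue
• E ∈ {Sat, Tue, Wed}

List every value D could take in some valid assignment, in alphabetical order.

A must be Fri (only option left). Remove Fri from C.
No further eliminations apply; D can still be any of Sat, Sun, Tue.

Sat, Sun, Tue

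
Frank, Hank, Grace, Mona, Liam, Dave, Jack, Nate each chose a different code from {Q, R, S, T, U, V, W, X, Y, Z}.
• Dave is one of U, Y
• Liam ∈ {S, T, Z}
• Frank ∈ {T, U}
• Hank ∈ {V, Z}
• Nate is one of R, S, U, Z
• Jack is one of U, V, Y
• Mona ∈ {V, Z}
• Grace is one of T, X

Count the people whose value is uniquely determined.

4

The 8 variables together cover exactly {R, S, T, U, V, X, Y, Z} — 8 values for 8 variables — and R appears only in Nate's list, so Nate = R.
Among the 7 still-open variables, S fits only Liam (and all 7 values in {S, T, U, V, X, Y, Z} must be used), so Liam = S.
The 6 still-open variables draw from only 6 values {T, U, V, X, Y, Z}, so each is used; only Grace can be X, hence Grace = X.
The 5 still-open variables draw from only 5 values {T, U, V, Y, Z}, so each is used; only Frank can be T, hence Frank = T.
Hank and Mona between them cover only {V, Z} — a naked pair. Remove those values from Jack.
Determined: Frank=T, Grace=X, Liam=S, Nate=R. The other people each still have more than one consistent value. That makes 4.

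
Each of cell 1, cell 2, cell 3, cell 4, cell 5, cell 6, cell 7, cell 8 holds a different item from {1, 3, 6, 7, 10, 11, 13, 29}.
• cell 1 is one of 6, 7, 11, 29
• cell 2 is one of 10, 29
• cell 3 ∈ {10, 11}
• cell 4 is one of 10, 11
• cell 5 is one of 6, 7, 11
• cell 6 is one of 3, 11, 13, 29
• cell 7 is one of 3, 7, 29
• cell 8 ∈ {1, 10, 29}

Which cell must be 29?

Among the 8 variables, 1 fits only cell 8 (and all 8 values in {1, 3, 6, 7, 10, 11, 13, 29} must be used), so cell 8 = 1.
The 7 still-open variables draw from only 7 values {3, 6, 7, 10, 11, 13, 29}, so each is used; only cell 6 can be 13, hence cell 6 = 13.
The 6 still-open variables together cover exactly {3, 6, 7, 10, 11, 29} — 6 values for 6 variables — and 3 appears only in cell 7's list, so cell 7 = 3.
The 2 variables cell 3 and cell 4 are confined to {10, 11}, which locks those values in; drop them from cell 1, cell 2, cell 5.
So 29 goes to cell 2.

cell 2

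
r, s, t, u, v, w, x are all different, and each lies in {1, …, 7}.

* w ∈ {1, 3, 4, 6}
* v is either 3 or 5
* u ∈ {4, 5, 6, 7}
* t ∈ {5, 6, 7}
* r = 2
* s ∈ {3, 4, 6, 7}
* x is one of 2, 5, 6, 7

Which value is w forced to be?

r's domain is down to {2}, so r = 2. Eliminate 2 elsewhere: x.
The 6 still-open variables together cover exactly {1, 3, 4, 5, 6, 7} — 6 values for 6 variables — and 1 appears only in w's list, so w = 1.

1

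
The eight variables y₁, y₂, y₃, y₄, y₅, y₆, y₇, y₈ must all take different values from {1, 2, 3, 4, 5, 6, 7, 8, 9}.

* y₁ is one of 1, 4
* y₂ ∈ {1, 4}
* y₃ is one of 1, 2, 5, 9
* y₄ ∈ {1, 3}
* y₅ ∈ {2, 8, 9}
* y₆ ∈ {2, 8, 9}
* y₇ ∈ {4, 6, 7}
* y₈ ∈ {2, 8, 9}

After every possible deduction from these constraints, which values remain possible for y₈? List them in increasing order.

y₁ and y₂ between them cover only {1, 4} — a naked pair. Remove those values from y₃, y₄, y₇.
y₄ has just one choice, so y₄ = 3.
y₅, y₆, y₈ share exactly the 3 values {2, 8, 9}; by pigeonhole those values go to them, so strike 2, 8, 9 from y₃.
y₃'s domain is down to {5}, so y₃ = 5.
No further eliminations apply; y₈ can still be any of 2, 8, 9.

2, 8, 9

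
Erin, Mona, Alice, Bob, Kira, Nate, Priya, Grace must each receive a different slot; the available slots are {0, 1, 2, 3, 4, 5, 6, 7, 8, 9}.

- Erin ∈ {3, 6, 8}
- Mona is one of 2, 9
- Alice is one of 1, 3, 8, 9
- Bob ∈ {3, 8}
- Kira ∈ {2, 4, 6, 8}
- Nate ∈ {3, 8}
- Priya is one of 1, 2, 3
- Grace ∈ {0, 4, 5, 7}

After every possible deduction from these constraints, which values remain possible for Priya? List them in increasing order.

The 2 variables Bob and Nate are confined to {3, 8}, which locks those values in; drop them from Erin, Alice, Kira, Priya.
Erin has just one choice, so Erin = 6. So Kira can't be 6.
Mona, Alice, Priya between them cover only {1, 2, 9} — a naked triple. Remove those values from Kira.
That leaves Kira = 4. Remove 4 from Grace.
No further eliminations apply; Priya can still be any of 1, 2.

1, 2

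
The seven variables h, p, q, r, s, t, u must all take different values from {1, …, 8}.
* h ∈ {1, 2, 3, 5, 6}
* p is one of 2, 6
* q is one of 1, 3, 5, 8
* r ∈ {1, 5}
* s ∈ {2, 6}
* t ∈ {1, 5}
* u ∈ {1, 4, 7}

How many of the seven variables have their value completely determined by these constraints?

p and s share exactly the 2 values {2, 6}; by pigeonhole those values go to them, so strike 2, 6 from h.
r and t between them cover only {1, 5} — a naked pair. Remove those values from h, q, u.
h's domain is down to {3}, so h = 3. Remove 3 from q.
q has just one choice, so q = 8.
Determined: h=3, q=8. The other variables each still have more than one consistent value. That makes 2.

2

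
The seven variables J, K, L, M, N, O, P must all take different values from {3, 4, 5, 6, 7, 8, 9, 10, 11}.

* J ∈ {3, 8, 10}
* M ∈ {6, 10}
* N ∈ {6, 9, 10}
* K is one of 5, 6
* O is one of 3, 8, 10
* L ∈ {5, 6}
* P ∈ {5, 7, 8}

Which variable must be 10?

The 7 variables draw from only 7 values {3, 5, 6, 7, 8, 9, 10}, so each is used; only P can be 7, hence P = 7.
The 6 still-open variables draw from only 6 values {3, 5, 6, 8, 9, 10}, so each is used; only N can be 9, hence N = 9.
The 2 variables K and L are confined to {5, 6}, which locks those values in; drop them from M.
So 10 goes to M.

M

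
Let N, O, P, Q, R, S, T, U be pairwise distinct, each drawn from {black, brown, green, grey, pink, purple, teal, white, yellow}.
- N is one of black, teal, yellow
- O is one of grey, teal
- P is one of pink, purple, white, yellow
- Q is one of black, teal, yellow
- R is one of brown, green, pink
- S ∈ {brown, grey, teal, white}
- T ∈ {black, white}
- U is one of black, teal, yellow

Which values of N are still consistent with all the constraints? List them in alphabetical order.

The 3 variables N, Q, U are confined to {black, teal, yellow}, which locks those values in; drop them from O, P, S, T.
O has just one choice, so O = grey. So S can't be grey.
T has just one choice, so T = white. Remove white from P, S.
S must be brown (only option left). Remove brown from R.
No further eliminations apply; N can still be any of black, teal, yellow.

black, teal, yellow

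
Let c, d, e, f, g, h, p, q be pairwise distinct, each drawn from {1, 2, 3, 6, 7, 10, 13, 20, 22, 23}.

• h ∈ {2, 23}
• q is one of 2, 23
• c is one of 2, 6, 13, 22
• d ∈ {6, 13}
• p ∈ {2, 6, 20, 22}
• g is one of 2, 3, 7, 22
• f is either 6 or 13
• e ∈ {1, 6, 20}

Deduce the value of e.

1

d and f share exactly the 2 values {6, 13}; by pigeonhole those values go to them, so strike 6, 13 from c, e, p.
h and q between them cover only {2, 23} — a naked pair. Remove those values from c, g, p.
c has just one choice, so c = 22. Remove 22 from g, p.
p's domain is down to {20}, so p = 20. So e can't be 20.
So e = 1.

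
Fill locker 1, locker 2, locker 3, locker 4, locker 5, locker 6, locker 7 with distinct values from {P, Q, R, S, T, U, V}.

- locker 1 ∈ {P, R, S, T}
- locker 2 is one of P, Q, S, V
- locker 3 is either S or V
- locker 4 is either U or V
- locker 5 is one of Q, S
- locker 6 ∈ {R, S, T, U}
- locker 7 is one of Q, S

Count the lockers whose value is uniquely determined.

3

locker 5 and locker 7 share exactly the 2 values {Q, S}; by pigeonhole those values go to them, so strike Q, S from locker 1, locker 2, locker 3, locker 6.
locker 3 has just one choice, so locker 3 = V. Remove V from locker 2, locker 4.
locker 4's domain is down to {U}, so locker 4 = U. Eliminate U elsewhere: locker 6.
locker 2 has just one choice, so locker 2 = P. Remove P from locker 1.
Determined: locker 2=P, locker 3=V, locker 4=U. The other lockers each still have more than one consistent value. That makes 3.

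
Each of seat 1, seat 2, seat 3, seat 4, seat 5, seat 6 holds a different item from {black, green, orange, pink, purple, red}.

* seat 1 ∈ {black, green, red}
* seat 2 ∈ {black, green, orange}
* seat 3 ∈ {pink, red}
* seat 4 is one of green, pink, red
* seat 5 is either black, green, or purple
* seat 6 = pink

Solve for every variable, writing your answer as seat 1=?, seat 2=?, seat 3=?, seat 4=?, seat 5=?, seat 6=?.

seat 1=black, seat 2=orange, seat 3=red, seat 4=green, seat 5=purple, seat 6=pink

seat 6 must be pink (only option left). Remove pink from seat 3, seat 4.
seat 3 has just one choice, so seat 3 = red. Eliminate red elsewhere: seat 1, seat 4.
seat 4's domain is down to {green}, so seat 4 = green. Remove green from seat 1, seat 2, seat 5.
seat 1 has just one choice, so seat 1 = black. So seat 2, seat 5 can't be black.
That leaves seat 2 = orange.
seat 5 has just one choice, so seat 5 = purple.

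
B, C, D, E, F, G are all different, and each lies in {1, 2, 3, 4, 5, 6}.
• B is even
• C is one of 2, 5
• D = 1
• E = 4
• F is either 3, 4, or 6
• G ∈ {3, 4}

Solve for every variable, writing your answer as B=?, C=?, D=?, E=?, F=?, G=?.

B=2, C=5, D=1, E=4, F=6, G=3

D must be 1 (only option left).
E must be 4 (only option left). Remove 4 from B, F, G.
G must be 3 (only option left). Strike 3 from F.
F's domain is down to {6}, so F = 6. Strike 6 from B.
B's domain is down to {2}, so B = 2. So C can't be 2.
C's domain is down to {5}, so C = 5.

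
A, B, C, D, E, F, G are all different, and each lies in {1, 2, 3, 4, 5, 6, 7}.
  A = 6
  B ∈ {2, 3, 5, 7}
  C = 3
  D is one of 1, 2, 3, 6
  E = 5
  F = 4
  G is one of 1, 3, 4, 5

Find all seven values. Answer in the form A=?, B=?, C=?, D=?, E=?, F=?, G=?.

A=6, B=7, C=3, D=2, E=5, F=4, G=1

A has just one choice, so A = 6. So D can't be 6.
C must be 3 (only option left). So B, D, G can't be 3.
E's domain is down to {5}, so E = 5. Remove 5 from B, G.
That leaves F = 4. Strike 4 from G.
G has just one choice, so G = 1. So D can't be 1.
That leaves D = 2. Eliminate 2 elsewhere: B.
That leaves B = 7.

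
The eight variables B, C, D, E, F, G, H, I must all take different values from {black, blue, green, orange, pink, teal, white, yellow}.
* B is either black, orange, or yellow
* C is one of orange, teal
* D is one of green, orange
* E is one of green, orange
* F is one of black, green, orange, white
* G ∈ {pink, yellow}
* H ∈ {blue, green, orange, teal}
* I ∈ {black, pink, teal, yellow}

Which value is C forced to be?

teal

The 8 variables draw from only 8 values {black, blue, green, orange, pink, teal, white, yellow}, so each is used; only H can be blue, hence H = blue.
The 7 still-open variables draw from only 7 values {black, green, orange, pink, teal, white, yellow}, so each is used; only F can be white, hence F = white.
D and E between them cover only {green, orange} — a naked pair. Remove those values from B, C.
So C = teal.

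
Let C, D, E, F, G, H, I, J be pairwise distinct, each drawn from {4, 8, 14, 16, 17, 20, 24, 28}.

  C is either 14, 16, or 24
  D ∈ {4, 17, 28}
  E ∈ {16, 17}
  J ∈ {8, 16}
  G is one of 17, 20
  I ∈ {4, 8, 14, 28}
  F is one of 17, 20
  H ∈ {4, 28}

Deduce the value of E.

The 8 variables draw from only 8 values {4, 8, 14, 16, 17, 20, 24, 28}, so each is used; only C can be 24, hence C = 24.
The 7 still-open variables draw from only 7 values {4, 8, 14, 16, 17, 20, 28}, so each is used; only I can be 14, hence I = 14.
Among the 6 still-open variables, 8 fits only J (and all 6 values in {4, 8, 16, 17, 20, 28} must be used), so J = 8.
Among the 5 still-open variables, 16 fits only E (and all 5 values in {4, 16, 17, 20, 28} must be used), so E = 16.

16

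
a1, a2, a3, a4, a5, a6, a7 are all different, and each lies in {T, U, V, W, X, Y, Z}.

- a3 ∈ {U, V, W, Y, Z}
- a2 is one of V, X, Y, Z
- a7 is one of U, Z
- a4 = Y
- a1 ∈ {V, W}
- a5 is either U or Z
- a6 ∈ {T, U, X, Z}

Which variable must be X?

a4 has just one choice, so a4 = Y. Eliminate Y elsewhere: a2, a3.
Among the 6 still-open variables, T fits only a6 (and all 6 values in {T, U, V, W, X, Z} must be used), so a6 = T.
The 5 still-open variables together cover exactly {U, V, W, X, Z} — 5 values for 5 variables — and X appears only in a2's list, so a2 = X.

a2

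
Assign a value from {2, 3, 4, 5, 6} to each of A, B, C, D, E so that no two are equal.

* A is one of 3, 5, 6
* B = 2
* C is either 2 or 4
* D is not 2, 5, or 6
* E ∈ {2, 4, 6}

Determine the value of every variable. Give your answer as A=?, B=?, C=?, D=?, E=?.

A=5, B=2, C=4, D=3, E=6

B must be 2 (only option left). So C, E can't be 2.
That leaves C = 4. Strike 4 from D, E.
D's domain is down to {3}, so D = 3. Eliminate 3 elsewhere: A.
E has just one choice, so E = 6. Eliminate 6 elsewhere: A.
A has just one choice, so A = 5.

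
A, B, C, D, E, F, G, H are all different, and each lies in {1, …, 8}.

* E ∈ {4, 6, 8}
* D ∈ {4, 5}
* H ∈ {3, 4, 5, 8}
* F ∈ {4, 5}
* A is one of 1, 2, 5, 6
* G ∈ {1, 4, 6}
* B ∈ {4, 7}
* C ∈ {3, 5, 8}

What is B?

Among the 8 variables, 2 fits only A (and all 8 values in {1, 2, 3, 4, 5, 6, 7, 8} must be used), so A = 2.
The 7 still-open variables together cover exactly {1, 3, 4, 5, 6, 7, 8} — 7 values for 7 variables — and 1 appears only in G's list, so G = 1.
The 6 still-open variables draw from only 6 values {3, 4, 5, 6, 7, 8}, so each is used; only E can be 6, hence E = 6.
Among the 5 still-open variables, 7 fits only B (and all 5 values in {3, 4, 5, 7, 8} must be used), so B = 7.

7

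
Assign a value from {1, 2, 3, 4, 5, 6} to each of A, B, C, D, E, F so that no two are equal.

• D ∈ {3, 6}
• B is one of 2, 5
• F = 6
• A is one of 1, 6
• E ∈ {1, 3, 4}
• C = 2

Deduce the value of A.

1

C must be 2 (only option left). So B can't be 2.
That leaves F = 6. Eliminate 6 elsewhere: A, D.
So A = 1.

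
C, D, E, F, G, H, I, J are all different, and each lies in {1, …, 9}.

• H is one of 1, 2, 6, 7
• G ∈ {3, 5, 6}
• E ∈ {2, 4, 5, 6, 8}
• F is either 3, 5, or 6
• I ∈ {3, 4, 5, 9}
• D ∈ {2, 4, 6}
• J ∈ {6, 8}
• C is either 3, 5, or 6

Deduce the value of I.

9

C, F, G between them cover only {3, 5, 6} — a naked triple. Remove those values from D, E, H, I, J.
J has just one choice, so J = 8. Strike 8 from E.
D and E share exactly the 2 values {2, 4}; by pigeonhole those values go to them, so strike 2, 4 from H, I.
So I = 9.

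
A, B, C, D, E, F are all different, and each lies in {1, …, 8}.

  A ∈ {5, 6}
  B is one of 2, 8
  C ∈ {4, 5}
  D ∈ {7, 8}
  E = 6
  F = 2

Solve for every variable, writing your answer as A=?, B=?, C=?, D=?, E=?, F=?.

E's domain is down to {6}, so E = 6. So A can't be 6.
F's domain is down to {2}, so F = 2. Remove 2 from B.
A has just one choice, so A = 5. Strike 5 from C.
B's domain is down to {8}, so B = 8. So D can't be 8.
C's domain is down to {4}, so C = 4.
D has just one choice, so D = 7.

A=5, B=8, C=4, D=7, E=6, F=2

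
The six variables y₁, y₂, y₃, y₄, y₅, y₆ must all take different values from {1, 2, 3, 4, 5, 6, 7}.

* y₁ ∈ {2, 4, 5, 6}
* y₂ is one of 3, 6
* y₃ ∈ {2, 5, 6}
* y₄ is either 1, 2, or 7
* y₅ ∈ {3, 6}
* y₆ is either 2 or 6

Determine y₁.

y₂ and y₅ between them cover only {3, 6} — a naked pair. Remove those values from y₁, y₃, y₆.
y₆ must be 2 (only option left). Eliminate 2 elsewhere: y₁, y₃, y₄.
That leaves y₃ = 5. Remove 5 from y₁.
So y₁ = 4.

4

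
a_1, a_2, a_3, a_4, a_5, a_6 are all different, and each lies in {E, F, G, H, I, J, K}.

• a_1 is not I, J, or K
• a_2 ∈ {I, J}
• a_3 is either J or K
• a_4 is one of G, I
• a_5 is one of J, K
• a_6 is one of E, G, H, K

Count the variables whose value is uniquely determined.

2

a_3 and a_5 between them cover only {J, K} — a naked pair. Remove those values from a_2, a_6.
That leaves a_2 = I. So a_4 can't be I.
a_4 has just one choice, so a_4 = G. Strike G from a_1, a_6.
Determined: a_2=I, a_4=G. The other variables each still have more than one consistent value. That makes 2.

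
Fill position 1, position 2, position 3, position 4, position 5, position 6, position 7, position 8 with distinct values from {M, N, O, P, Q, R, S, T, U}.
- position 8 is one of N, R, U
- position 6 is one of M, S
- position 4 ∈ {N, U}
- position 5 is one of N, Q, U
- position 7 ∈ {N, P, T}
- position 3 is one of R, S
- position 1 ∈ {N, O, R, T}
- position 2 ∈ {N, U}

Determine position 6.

M

The 2 variables position 2 and position 4 are confined to {N, U}, which locks those values in; drop them from position 1, position 5, position 7, position 8.
That leaves position 5 = Q.
position 8 has just one choice, so position 8 = R. So position 1, position 3 can't be R.
position 3 must be S (only option left). Strike S from position 6.
So position 6 = M.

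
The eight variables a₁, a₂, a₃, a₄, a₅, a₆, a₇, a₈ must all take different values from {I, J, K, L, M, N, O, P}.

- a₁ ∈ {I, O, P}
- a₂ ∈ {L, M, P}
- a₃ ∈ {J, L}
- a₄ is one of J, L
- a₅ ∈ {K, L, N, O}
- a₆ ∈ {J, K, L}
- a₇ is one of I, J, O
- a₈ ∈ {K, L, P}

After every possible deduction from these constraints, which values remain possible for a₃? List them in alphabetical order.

The 8 variables together cover exactly {I, J, K, L, M, N, O, P} — 8 values for 8 variables — and M appears only in a₂'s list, so a₂ = M.
Among the 7 still-open variables, N fits only a₅ (and all 7 values in {I, J, K, L, N, O, P} must be used), so a₅ = N.
a₃ and a₄ share exactly the 2 values {J, L}; by pigeonhole those values go to them, so strike J, L from a₆, a₇, a₈.
That leaves a₆ = K. Remove K from a₈.
a₈'s domain is down to {P}, so a₈ = P. Strike P from a₁.
No further eliminations apply; a₃ can still be any of J, L.

J, L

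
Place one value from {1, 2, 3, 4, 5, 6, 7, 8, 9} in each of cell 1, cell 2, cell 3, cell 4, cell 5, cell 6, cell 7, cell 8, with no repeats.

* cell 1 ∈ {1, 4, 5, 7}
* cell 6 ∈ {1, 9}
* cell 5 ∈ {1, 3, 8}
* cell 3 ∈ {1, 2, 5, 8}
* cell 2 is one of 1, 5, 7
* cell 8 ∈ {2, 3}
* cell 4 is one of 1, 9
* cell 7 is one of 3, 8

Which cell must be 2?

cell 8

Among the 8 variables, 4 fits only cell 1 (and all 8 values in {1, 2, 3, 4, 5, 7, 8, 9} must be used), so cell 1 = 4.
Among the 7 still-open variables, 7 fits only cell 2 (and all 7 values in {1, 2, 3, 5, 7, 8, 9} must be used), so cell 2 = 7.
Among the 6 still-open variables, 5 fits only cell 3 (and all 6 values in {1, 2, 3, 5, 8, 9} must be used), so cell 3 = 5.
The 5 still-open variables together cover exactly {1, 2, 3, 8, 9} — 5 values for 5 variables — and 2 appears only in cell 8's list, so cell 8 = 2.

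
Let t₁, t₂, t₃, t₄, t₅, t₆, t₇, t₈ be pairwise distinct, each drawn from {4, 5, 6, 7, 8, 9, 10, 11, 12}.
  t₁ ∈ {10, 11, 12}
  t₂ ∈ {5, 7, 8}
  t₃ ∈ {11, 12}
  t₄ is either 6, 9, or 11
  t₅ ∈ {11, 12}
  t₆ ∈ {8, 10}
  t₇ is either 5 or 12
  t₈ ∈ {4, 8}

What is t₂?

The 2 variables t₃ and t₅ are confined to {11, 12}, which locks those values in; drop them from t₁, t₄, t₇.
t₁ must be 10 (only option left). Eliminate 10 elsewhere: t₆.
t₆ must be 8 (only option left). So t₂, t₈ can't be 8.
t₇ must be 5 (only option left). Eliminate 5 elsewhere: t₂.
So t₂ = 7.

7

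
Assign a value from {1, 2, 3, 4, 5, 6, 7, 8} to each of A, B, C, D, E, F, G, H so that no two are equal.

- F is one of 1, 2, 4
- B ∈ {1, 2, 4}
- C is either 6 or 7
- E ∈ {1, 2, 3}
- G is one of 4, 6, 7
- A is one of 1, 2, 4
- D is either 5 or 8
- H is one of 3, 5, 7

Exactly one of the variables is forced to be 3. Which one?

E

Among the 8 variables, 8 fits only D (and all 8 values in {1, 2, 3, 4, 5, 6, 7, 8} must be used), so D = 8.
The 7 still-open variables together cover exactly {1, 2, 3, 4, 5, 6, 7} — 7 values for 7 variables — and 5 appears only in H's list, so H = 5.
The 6 still-open variables draw from only 6 values {1, 2, 3, 4, 6, 7}, so each is used; only E can be 3, hence E = 3.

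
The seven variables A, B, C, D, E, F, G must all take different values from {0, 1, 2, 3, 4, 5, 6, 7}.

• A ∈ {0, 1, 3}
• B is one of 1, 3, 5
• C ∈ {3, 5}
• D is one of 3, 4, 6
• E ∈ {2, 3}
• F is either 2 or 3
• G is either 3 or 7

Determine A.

E and F between them cover only {2, 3} — a naked pair. Remove those values from A, B, C, D, G.
That leaves C = 5. Strike 5 from B.
G has just one choice, so G = 7.
B's domain is down to {1}, so B = 1. Strike 1 from A.
So A = 0.

0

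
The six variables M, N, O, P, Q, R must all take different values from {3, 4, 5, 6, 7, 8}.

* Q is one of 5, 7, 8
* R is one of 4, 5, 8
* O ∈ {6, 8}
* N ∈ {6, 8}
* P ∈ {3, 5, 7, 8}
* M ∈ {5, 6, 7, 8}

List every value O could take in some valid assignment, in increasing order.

6, 8

The 6 variables together cover exactly {3, 4, 5, 6, 7, 8} — 6 values for 6 variables — and 3 appears only in P's list, so P = 3.
The 5 still-open variables together cover exactly {4, 5, 6, 7, 8} — 5 values for 5 variables — and 4 appears only in R's list, so R = 4.
The 2 variables N and O are confined to {6, 8}, which locks those values in; drop them from M, Q.
No further eliminations apply; O can still be any of 6, 8.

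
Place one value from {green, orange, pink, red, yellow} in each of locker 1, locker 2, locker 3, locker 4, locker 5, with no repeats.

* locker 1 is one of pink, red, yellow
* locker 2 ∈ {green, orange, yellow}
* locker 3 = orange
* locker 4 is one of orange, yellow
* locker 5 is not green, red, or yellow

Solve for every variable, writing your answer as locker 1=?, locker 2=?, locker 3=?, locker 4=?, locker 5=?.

locker 1=red, locker 2=green, locker 3=orange, locker 4=yellow, locker 5=pink

locker 3 must be orange (only option left). Remove orange from locker 2, locker 4, locker 5.
locker 4 has just one choice, so locker 4 = yellow. Eliminate yellow elsewhere: locker 1, locker 2.
locker 5 has just one choice, so locker 5 = pink. Remove pink from locker 1.
locker 1 must be red (only option left).
locker 2 has just one choice, so locker 2 = green.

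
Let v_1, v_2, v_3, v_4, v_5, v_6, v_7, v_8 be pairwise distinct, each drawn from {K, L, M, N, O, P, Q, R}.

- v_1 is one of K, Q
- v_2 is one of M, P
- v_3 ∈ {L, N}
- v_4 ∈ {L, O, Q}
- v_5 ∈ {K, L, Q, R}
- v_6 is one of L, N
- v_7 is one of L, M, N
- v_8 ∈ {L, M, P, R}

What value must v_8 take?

The 8 variables together cover exactly {K, L, M, N, O, P, Q, R} — 8 values for 8 variables — and O appears only in v_4's list, so v_4 = O.
The 2 variables v_3 and v_6 are confined to {L, N}, which locks those values in; drop them from v_5, v_7, v_8.
v_7 must be M (only option left). So v_2, v_8 can't be M.
v_2 has just one choice, so v_2 = P. Strike P from v_8.
So v_8 = R.

R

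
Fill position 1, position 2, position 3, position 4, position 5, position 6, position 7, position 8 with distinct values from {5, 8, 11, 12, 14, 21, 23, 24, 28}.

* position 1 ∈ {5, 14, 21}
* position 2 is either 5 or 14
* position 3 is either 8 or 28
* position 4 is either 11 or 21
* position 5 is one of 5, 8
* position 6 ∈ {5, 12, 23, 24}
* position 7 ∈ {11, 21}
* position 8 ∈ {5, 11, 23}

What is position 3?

position 4 and position 7 between them cover only {11, 21} — a naked pair. Remove those values from position 1, position 8.
position 1 and position 2 between them cover only {5, 14} — a naked pair. Remove those values from position 5, position 6, position 8.
position 5 has just one choice, so position 5 = 8. Strike 8 from position 3.
So position 3 = 28.

28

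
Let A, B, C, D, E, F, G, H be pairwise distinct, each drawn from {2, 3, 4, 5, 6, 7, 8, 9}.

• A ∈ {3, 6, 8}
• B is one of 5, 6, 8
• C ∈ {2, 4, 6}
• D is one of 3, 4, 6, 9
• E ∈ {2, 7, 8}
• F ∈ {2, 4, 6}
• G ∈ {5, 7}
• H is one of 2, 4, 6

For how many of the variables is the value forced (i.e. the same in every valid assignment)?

The 8 variables draw from only 8 values {2, 3, 4, 5, 6, 7, 8, 9}, so each is used; only D can be 9, hence D = 9.
Among the 7 still-open variables, 3 fits only A (and all 7 values in {2, 3, 4, 5, 6, 7, 8} must be used), so A = 3.
The 3 variables C, F, H are confined to {2, 4, 6}, which locks those values in; drop them from B, E.
Determined: A=3, D=9. The other variables each still have more than one consistent value. That makes 2.

2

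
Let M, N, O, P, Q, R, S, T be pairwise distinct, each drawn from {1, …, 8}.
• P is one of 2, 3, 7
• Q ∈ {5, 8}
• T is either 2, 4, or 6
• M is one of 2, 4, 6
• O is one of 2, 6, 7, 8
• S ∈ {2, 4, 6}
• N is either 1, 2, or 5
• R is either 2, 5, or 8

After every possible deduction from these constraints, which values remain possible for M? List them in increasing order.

The 8 variables draw from only 8 values {1, 2, 3, 4, 5, 6, 7, 8}, so each is used; only N can be 1, hence N = 1.
Among the 7 still-open variables, 3 fits only P (and all 7 values in {2, 3, 4, 5, 6, 7, 8} must be used), so P = 3.
The 6 still-open variables together cover exactly {2, 4, 5, 6, 7, 8} — 6 values for 6 variables — and 7 appears only in O's list, so O = 7.
The 3 variables M, S, T are confined to {2, 4, 6}, which locks those values in; drop them from R.
No further eliminations apply; M can still be any of 2, 4, 6.

2, 4, 6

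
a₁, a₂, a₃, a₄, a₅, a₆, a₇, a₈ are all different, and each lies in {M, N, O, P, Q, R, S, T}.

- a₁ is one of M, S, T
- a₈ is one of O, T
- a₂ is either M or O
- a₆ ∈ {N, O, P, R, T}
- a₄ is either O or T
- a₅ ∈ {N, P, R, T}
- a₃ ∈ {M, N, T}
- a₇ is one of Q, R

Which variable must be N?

Among the 8 variables, Q fits only a₇ (and all 8 values in {M, N, O, P, Q, R, S, T} must be used), so a₇ = Q.
Among the 7 still-open variables, S fits only a₁ (and all 7 values in {M, N, O, P, R, S, T} must be used), so a₁ = S.
a₄ and a₈ share exactly the 2 values {O, T}; by pigeonhole those values go to them, so strike O, T from a₂, a₃, a₅, a₆.
a₂ must be M (only option left). Remove M from a₃.
So N goes to a₃.

a₃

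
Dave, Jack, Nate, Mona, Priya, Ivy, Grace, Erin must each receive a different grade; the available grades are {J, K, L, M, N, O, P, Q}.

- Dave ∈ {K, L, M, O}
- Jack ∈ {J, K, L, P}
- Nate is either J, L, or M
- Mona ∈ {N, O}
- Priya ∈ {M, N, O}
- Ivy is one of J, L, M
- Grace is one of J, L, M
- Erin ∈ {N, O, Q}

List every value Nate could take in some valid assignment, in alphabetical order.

Among the 8 variables, P fits only Jack (and all 8 values in {J, K, L, M, N, O, P, Q} must be used), so Jack = P.
The 7 still-open variables draw from only 7 values {J, K, L, M, N, O, Q}, so each is used; only Dave can be K, hence Dave = K.
The 6 still-open variables together cover exactly {J, L, M, N, O, Q} — 6 values for 6 variables — and Q appears only in Erin's list, so Erin = Q.
Nate, Ivy, Grace share exactly the 3 values {J, L, M}; by pigeonhole those values go to them, so strike J, L, M from Priya.
No further eliminations apply; Nate can still be any of J, L, M.

J, L, M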